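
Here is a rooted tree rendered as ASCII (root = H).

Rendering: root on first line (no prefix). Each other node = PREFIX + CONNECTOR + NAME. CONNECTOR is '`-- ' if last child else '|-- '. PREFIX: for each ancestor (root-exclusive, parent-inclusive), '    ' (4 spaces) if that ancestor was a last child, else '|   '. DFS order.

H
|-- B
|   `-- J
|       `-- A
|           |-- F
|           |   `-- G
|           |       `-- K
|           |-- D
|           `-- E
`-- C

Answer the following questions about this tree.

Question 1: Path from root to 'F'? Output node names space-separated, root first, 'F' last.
Answer: H B J A F

Derivation:
Walk down from root: H -> B -> J -> A -> F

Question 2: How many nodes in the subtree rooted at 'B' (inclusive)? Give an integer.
Answer: 8

Derivation:
Subtree rooted at B contains: A, B, D, E, F, G, J, K
Count = 8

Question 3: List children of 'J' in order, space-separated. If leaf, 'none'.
Node J's children (from adjacency): A

Answer: A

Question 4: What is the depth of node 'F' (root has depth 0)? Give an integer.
Answer: 4

Derivation:
Path from root to F: H -> B -> J -> A -> F
Depth = number of edges = 4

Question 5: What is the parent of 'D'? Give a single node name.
Scan adjacency: D appears as child of A

Answer: A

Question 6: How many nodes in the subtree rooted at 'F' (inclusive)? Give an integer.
Subtree rooted at F contains: F, G, K
Count = 3

Answer: 3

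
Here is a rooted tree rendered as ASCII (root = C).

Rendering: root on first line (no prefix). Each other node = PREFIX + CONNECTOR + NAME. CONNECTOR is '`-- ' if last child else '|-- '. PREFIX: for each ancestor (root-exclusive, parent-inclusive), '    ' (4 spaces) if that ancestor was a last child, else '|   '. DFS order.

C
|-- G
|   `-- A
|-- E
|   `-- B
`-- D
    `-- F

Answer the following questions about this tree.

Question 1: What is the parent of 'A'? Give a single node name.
Scan adjacency: A appears as child of G

Answer: G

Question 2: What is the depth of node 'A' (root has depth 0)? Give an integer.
Answer: 2

Derivation:
Path from root to A: C -> G -> A
Depth = number of edges = 2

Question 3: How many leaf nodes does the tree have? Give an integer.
Answer: 3

Derivation:
Leaves (nodes with no children): A, B, F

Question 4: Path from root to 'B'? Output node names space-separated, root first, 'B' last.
Walk down from root: C -> E -> B

Answer: C E B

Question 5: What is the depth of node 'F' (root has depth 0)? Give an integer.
Answer: 2

Derivation:
Path from root to F: C -> D -> F
Depth = number of edges = 2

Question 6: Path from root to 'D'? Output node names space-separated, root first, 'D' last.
Walk down from root: C -> D

Answer: C D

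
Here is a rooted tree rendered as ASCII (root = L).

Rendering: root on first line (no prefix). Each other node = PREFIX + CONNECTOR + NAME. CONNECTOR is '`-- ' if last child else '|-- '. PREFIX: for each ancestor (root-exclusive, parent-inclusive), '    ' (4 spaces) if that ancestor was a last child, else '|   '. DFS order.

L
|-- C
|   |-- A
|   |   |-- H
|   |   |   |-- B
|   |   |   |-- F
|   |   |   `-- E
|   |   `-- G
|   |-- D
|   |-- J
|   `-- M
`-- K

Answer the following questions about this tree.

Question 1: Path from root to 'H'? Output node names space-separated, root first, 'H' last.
Walk down from root: L -> C -> A -> H

Answer: L C A H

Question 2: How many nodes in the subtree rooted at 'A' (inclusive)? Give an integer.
Subtree rooted at A contains: A, B, E, F, G, H
Count = 6

Answer: 6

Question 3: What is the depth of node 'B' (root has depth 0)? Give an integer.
Answer: 4

Derivation:
Path from root to B: L -> C -> A -> H -> B
Depth = number of edges = 4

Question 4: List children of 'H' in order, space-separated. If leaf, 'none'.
Node H's children (from adjacency): B, F, E

Answer: B F E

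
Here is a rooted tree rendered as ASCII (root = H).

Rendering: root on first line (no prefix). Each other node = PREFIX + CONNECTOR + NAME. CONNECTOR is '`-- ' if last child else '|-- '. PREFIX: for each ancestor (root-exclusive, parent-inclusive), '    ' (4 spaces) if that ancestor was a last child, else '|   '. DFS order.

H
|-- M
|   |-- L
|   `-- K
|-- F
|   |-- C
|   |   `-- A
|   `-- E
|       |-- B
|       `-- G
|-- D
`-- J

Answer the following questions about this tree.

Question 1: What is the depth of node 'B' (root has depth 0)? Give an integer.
Answer: 3

Derivation:
Path from root to B: H -> F -> E -> B
Depth = number of edges = 3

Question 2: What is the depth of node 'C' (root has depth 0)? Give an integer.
Path from root to C: H -> F -> C
Depth = number of edges = 2

Answer: 2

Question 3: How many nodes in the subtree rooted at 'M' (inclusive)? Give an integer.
Subtree rooted at M contains: K, L, M
Count = 3

Answer: 3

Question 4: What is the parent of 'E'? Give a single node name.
Scan adjacency: E appears as child of F

Answer: F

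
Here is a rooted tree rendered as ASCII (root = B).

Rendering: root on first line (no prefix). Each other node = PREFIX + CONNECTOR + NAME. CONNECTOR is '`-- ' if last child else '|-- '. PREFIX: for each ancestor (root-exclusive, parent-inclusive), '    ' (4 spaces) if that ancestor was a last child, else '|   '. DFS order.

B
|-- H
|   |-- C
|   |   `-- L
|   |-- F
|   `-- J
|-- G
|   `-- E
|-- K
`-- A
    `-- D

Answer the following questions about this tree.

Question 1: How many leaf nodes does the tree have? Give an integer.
Answer: 6

Derivation:
Leaves (nodes with no children): D, E, F, J, K, L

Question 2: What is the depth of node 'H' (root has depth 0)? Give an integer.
Path from root to H: B -> H
Depth = number of edges = 1

Answer: 1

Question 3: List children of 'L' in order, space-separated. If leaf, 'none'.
Answer: none

Derivation:
Node L's children (from adjacency): (leaf)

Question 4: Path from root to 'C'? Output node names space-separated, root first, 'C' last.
Walk down from root: B -> H -> C

Answer: B H C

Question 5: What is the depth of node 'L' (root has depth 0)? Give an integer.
Answer: 3

Derivation:
Path from root to L: B -> H -> C -> L
Depth = number of edges = 3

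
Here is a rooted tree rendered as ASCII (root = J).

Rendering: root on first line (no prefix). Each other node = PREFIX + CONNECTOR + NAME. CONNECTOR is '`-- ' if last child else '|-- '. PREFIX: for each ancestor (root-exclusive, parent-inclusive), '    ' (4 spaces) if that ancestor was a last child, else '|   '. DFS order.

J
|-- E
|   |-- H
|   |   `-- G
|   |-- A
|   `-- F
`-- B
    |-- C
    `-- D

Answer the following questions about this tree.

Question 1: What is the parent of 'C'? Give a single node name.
Answer: B

Derivation:
Scan adjacency: C appears as child of B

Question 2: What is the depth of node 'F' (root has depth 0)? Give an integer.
Answer: 2

Derivation:
Path from root to F: J -> E -> F
Depth = number of edges = 2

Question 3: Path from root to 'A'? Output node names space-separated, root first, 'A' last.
Answer: J E A

Derivation:
Walk down from root: J -> E -> A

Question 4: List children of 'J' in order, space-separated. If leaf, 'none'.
Answer: E B

Derivation:
Node J's children (from adjacency): E, B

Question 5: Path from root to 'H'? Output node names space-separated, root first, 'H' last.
Walk down from root: J -> E -> H

Answer: J E H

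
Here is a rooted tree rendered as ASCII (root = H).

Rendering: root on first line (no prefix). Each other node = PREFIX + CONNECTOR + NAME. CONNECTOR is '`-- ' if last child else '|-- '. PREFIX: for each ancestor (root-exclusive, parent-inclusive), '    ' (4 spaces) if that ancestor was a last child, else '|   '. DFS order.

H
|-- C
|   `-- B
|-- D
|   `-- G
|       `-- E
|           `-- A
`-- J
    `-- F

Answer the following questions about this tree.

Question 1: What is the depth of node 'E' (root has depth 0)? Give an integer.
Answer: 3

Derivation:
Path from root to E: H -> D -> G -> E
Depth = number of edges = 3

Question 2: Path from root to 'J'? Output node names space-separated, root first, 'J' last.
Answer: H J

Derivation:
Walk down from root: H -> J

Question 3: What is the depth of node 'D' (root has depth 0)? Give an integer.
Path from root to D: H -> D
Depth = number of edges = 1

Answer: 1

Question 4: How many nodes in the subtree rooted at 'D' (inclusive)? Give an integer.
Answer: 4

Derivation:
Subtree rooted at D contains: A, D, E, G
Count = 4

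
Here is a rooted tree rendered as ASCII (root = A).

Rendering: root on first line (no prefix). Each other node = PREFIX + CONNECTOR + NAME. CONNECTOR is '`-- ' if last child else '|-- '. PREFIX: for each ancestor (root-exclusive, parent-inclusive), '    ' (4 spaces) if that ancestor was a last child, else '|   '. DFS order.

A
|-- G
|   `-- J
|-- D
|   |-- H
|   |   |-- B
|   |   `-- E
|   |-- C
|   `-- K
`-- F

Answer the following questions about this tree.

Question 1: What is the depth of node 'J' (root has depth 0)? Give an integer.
Path from root to J: A -> G -> J
Depth = number of edges = 2

Answer: 2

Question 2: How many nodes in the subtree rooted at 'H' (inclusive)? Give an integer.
Subtree rooted at H contains: B, E, H
Count = 3

Answer: 3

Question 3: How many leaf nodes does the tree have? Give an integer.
Leaves (nodes with no children): B, C, E, F, J, K

Answer: 6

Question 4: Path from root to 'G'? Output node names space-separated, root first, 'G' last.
Walk down from root: A -> G

Answer: A G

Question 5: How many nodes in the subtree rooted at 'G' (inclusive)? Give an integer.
Answer: 2

Derivation:
Subtree rooted at G contains: G, J
Count = 2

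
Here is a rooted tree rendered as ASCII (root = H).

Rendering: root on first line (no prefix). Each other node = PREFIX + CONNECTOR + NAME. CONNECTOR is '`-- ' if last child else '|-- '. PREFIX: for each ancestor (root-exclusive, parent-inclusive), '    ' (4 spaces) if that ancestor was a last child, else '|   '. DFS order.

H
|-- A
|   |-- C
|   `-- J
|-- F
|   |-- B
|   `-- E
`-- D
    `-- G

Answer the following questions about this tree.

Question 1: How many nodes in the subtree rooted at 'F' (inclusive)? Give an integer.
Answer: 3

Derivation:
Subtree rooted at F contains: B, E, F
Count = 3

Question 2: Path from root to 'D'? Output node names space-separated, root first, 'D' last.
Answer: H D

Derivation:
Walk down from root: H -> D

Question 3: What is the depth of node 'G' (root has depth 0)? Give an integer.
Answer: 2

Derivation:
Path from root to G: H -> D -> G
Depth = number of edges = 2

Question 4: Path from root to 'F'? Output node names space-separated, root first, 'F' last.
Walk down from root: H -> F

Answer: H F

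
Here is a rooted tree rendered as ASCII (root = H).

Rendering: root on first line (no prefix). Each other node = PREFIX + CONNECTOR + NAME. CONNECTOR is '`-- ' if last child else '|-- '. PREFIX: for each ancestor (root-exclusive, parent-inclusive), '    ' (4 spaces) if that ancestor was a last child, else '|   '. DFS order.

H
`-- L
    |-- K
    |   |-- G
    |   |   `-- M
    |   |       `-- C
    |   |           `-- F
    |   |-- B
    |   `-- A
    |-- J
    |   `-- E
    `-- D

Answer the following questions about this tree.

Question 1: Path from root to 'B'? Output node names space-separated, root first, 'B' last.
Walk down from root: H -> L -> K -> B

Answer: H L K B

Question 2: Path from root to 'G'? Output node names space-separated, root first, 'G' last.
Walk down from root: H -> L -> K -> G

Answer: H L K G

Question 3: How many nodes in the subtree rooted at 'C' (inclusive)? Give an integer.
Answer: 2

Derivation:
Subtree rooted at C contains: C, F
Count = 2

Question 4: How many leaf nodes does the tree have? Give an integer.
Answer: 5

Derivation:
Leaves (nodes with no children): A, B, D, E, F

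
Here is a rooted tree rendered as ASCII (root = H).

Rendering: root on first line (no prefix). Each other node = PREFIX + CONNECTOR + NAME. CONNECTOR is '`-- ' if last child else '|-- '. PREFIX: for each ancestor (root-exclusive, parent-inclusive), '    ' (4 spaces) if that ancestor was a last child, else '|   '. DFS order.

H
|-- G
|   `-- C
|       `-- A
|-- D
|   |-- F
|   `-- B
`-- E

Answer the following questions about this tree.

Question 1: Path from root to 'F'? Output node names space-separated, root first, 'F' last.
Walk down from root: H -> D -> F

Answer: H D F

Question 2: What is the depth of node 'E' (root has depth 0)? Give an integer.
Answer: 1

Derivation:
Path from root to E: H -> E
Depth = number of edges = 1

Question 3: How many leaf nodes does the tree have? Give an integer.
Leaves (nodes with no children): A, B, E, F

Answer: 4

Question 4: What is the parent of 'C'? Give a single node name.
Scan adjacency: C appears as child of G

Answer: G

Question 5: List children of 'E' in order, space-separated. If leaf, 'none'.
Answer: none

Derivation:
Node E's children (from adjacency): (leaf)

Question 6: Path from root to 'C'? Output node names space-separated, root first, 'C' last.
Walk down from root: H -> G -> C

Answer: H G C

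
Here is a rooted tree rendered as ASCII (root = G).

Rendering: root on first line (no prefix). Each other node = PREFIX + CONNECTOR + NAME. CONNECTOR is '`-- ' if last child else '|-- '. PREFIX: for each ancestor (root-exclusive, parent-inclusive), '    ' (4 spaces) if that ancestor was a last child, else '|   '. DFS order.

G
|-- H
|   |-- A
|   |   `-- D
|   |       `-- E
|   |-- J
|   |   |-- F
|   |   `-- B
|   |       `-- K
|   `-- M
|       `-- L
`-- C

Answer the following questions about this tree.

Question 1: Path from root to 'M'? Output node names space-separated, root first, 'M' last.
Walk down from root: G -> H -> M

Answer: G H M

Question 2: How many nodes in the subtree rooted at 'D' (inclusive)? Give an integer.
Answer: 2

Derivation:
Subtree rooted at D contains: D, E
Count = 2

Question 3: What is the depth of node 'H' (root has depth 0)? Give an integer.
Answer: 1

Derivation:
Path from root to H: G -> H
Depth = number of edges = 1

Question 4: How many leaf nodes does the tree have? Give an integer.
Answer: 5

Derivation:
Leaves (nodes with no children): C, E, F, K, L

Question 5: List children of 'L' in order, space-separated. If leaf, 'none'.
Node L's children (from adjacency): (leaf)

Answer: none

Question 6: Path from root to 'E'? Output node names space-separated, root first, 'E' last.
Walk down from root: G -> H -> A -> D -> E

Answer: G H A D E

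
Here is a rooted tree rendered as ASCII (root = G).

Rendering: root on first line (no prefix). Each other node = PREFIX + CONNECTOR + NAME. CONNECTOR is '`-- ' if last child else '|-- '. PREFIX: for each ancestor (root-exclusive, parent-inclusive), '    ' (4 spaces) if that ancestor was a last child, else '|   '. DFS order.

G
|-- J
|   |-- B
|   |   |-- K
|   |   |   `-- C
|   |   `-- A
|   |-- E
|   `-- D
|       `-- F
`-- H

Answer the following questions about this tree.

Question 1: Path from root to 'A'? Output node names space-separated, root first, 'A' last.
Answer: G J B A

Derivation:
Walk down from root: G -> J -> B -> A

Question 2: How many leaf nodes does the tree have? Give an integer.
Leaves (nodes with no children): A, C, E, F, H

Answer: 5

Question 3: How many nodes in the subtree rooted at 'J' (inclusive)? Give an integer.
Answer: 8

Derivation:
Subtree rooted at J contains: A, B, C, D, E, F, J, K
Count = 8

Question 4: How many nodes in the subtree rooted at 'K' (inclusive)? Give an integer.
Subtree rooted at K contains: C, K
Count = 2

Answer: 2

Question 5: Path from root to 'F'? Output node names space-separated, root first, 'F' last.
Answer: G J D F

Derivation:
Walk down from root: G -> J -> D -> F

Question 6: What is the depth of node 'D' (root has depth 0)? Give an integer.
Answer: 2

Derivation:
Path from root to D: G -> J -> D
Depth = number of edges = 2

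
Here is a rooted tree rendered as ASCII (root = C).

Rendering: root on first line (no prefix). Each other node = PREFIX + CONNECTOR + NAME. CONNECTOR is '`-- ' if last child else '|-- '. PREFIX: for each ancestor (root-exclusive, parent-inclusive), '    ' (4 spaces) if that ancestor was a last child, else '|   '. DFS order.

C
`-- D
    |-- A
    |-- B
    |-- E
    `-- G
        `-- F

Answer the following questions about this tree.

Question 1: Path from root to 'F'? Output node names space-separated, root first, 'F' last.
Walk down from root: C -> D -> G -> F

Answer: C D G F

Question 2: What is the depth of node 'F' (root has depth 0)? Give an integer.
Answer: 3

Derivation:
Path from root to F: C -> D -> G -> F
Depth = number of edges = 3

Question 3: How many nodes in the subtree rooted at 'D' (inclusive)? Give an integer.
Answer: 6

Derivation:
Subtree rooted at D contains: A, B, D, E, F, G
Count = 6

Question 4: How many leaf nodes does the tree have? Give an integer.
Answer: 4

Derivation:
Leaves (nodes with no children): A, B, E, F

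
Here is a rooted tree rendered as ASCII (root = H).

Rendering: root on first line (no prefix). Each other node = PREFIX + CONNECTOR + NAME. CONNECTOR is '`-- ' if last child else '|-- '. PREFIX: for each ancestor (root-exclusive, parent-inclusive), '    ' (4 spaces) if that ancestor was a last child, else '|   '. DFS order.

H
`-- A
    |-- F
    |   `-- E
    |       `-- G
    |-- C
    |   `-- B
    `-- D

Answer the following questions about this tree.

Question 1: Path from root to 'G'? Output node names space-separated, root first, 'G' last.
Walk down from root: H -> A -> F -> E -> G

Answer: H A F E G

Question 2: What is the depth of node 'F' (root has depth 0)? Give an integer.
Answer: 2

Derivation:
Path from root to F: H -> A -> F
Depth = number of edges = 2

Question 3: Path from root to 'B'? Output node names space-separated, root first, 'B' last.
Answer: H A C B

Derivation:
Walk down from root: H -> A -> C -> B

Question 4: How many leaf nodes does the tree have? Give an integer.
Answer: 3

Derivation:
Leaves (nodes with no children): B, D, G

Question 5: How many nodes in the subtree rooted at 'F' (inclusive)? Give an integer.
Subtree rooted at F contains: E, F, G
Count = 3

Answer: 3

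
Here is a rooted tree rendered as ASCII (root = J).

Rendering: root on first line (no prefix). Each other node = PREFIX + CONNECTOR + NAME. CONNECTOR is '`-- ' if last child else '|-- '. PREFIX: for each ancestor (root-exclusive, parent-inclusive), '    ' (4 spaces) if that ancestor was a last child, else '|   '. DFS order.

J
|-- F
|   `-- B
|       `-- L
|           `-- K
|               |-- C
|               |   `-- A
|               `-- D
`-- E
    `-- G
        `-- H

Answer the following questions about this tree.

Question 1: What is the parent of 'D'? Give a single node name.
Scan adjacency: D appears as child of K

Answer: K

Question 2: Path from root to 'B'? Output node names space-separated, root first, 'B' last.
Walk down from root: J -> F -> B

Answer: J F B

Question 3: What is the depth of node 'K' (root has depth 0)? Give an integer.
Path from root to K: J -> F -> B -> L -> K
Depth = number of edges = 4

Answer: 4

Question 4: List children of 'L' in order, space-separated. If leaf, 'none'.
Answer: K

Derivation:
Node L's children (from adjacency): K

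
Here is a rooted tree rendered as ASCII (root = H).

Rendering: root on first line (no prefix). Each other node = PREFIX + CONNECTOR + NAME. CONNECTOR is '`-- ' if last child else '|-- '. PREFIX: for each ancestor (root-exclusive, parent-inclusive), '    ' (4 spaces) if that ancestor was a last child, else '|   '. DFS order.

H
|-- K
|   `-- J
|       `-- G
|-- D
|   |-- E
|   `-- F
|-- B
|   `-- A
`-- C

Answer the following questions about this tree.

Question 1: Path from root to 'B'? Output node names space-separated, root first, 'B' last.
Walk down from root: H -> B

Answer: H B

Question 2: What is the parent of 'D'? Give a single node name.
Scan adjacency: D appears as child of H

Answer: H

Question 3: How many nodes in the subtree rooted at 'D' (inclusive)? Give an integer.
Answer: 3

Derivation:
Subtree rooted at D contains: D, E, F
Count = 3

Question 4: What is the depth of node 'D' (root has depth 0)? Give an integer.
Path from root to D: H -> D
Depth = number of edges = 1

Answer: 1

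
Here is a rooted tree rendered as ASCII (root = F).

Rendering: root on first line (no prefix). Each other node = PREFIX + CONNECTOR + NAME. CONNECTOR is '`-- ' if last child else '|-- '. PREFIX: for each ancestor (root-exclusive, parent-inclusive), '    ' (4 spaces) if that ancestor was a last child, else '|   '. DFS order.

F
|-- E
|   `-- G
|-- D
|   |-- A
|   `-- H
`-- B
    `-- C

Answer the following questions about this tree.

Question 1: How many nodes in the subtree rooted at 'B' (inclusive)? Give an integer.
Subtree rooted at B contains: B, C
Count = 2

Answer: 2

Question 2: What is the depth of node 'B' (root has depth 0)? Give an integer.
Answer: 1

Derivation:
Path from root to B: F -> B
Depth = number of edges = 1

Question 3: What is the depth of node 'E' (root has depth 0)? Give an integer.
Path from root to E: F -> E
Depth = number of edges = 1

Answer: 1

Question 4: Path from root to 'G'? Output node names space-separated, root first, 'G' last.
Answer: F E G

Derivation:
Walk down from root: F -> E -> G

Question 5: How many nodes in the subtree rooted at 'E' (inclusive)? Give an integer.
Subtree rooted at E contains: E, G
Count = 2

Answer: 2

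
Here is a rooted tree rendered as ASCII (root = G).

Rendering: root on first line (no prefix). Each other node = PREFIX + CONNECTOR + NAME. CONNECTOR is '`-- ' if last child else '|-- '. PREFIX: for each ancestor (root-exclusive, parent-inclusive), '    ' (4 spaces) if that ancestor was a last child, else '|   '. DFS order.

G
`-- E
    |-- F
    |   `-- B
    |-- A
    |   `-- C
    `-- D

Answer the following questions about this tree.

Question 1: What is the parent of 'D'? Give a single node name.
Scan adjacency: D appears as child of E

Answer: E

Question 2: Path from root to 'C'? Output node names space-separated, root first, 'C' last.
Answer: G E A C

Derivation:
Walk down from root: G -> E -> A -> C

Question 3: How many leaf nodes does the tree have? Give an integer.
Answer: 3

Derivation:
Leaves (nodes with no children): B, C, D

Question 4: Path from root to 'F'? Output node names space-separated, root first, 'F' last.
Walk down from root: G -> E -> F

Answer: G E F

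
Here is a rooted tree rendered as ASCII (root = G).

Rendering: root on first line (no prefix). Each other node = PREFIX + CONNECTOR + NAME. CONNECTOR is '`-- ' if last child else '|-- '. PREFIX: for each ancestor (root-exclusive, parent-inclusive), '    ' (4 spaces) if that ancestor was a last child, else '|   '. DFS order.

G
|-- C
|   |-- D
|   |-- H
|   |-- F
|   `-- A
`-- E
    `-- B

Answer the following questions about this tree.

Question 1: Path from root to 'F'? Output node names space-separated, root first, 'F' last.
Walk down from root: G -> C -> F

Answer: G C F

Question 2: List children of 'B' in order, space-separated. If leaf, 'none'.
Node B's children (from adjacency): (leaf)

Answer: none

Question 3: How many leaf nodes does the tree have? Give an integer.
Answer: 5

Derivation:
Leaves (nodes with no children): A, B, D, F, H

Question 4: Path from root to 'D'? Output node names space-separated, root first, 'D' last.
Answer: G C D

Derivation:
Walk down from root: G -> C -> D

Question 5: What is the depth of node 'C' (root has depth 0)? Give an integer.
Path from root to C: G -> C
Depth = number of edges = 1

Answer: 1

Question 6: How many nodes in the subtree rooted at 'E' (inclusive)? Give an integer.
Answer: 2

Derivation:
Subtree rooted at E contains: B, E
Count = 2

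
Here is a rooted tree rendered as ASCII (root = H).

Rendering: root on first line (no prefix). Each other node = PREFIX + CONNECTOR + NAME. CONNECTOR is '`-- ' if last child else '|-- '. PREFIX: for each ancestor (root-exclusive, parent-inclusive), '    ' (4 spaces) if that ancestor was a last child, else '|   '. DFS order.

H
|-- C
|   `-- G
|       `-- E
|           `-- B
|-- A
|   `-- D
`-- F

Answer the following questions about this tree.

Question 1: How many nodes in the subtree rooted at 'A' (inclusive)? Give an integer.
Answer: 2

Derivation:
Subtree rooted at A contains: A, D
Count = 2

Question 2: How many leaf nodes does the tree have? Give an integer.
Leaves (nodes with no children): B, D, F

Answer: 3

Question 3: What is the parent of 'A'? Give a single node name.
Scan adjacency: A appears as child of H

Answer: H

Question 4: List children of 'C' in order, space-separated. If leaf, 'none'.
Node C's children (from adjacency): G

Answer: G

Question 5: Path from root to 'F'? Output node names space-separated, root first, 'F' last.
Walk down from root: H -> F

Answer: H F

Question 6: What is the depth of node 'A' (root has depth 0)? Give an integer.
Path from root to A: H -> A
Depth = number of edges = 1

Answer: 1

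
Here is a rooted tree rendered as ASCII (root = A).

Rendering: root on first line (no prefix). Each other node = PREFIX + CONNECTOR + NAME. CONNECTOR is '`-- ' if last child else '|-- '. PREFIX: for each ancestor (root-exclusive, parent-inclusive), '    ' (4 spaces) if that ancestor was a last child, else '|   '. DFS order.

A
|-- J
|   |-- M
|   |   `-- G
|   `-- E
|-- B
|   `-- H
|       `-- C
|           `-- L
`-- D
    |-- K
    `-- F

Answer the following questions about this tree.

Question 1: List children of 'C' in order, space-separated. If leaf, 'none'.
Node C's children (from adjacency): L

Answer: L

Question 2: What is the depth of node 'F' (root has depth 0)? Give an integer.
Answer: 2

Derivation:
Path from root to F: A -> D -> F
Depth = number of edges = 2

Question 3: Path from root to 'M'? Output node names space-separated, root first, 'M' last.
Walk down from root: A -> J -> M

Answer: A J M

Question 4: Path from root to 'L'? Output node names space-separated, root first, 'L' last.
Walk down from root: A -> B -> H -> C -> L

Answer: A B H C L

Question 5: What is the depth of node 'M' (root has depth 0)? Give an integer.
Path from root to M: A -> J -> M
Depth = number of edges = 2

Answer: 2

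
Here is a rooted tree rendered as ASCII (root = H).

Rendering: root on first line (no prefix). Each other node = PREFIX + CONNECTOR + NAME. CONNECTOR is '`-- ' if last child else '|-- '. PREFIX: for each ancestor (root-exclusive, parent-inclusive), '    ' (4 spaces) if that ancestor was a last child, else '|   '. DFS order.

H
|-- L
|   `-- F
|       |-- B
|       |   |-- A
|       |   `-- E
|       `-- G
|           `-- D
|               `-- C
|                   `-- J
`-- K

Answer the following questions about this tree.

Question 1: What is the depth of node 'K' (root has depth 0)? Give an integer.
Path from root to K: H -> K
Depth = number of edges = 1

Answer: 1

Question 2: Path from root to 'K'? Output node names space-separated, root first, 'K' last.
Answer: H K

Derivation:
Walk down from root: H -> K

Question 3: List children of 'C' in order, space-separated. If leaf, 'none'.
Answer: J

Derivation:
Node C's children (from adjacency): J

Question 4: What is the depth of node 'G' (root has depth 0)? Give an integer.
Path from root to G: H -> L -> F -> G
Depth = number of edges = 3

Answer: 3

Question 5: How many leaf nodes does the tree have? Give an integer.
Leaves (nodes with no children): A, E, J, K

Answer: 4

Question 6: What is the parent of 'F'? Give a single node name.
Scan adjacency: F appears as child of L

Answer: L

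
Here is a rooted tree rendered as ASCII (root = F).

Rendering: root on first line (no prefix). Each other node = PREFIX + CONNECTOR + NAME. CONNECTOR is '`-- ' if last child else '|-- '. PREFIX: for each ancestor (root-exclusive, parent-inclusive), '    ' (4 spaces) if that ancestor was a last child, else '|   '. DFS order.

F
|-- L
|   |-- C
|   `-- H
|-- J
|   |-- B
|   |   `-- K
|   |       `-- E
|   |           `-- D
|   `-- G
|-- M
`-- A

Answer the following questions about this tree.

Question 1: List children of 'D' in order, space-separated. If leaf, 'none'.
Node D's children (from adjacency): (leaf)

Answer: none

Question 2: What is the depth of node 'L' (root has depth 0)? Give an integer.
Path from root to L: F -> L
Depth = number of edges = 1

Answer: 1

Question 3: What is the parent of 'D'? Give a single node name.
Scan adjacency: D appears as child of E

Answer: E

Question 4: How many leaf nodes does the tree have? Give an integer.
Answer: 6

Derivation:
Leaves (nodes with no children): A, C, D, G, H, M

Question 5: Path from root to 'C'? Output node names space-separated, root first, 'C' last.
Walk down from root: F -> L -> C

Answer: F L C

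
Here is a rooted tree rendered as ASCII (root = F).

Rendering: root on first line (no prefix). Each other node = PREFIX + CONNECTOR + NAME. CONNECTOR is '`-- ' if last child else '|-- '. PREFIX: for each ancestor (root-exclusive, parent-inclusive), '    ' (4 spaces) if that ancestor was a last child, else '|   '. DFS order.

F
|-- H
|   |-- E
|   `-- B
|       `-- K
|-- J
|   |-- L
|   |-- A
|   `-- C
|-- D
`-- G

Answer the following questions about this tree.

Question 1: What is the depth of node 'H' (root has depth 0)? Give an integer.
Answer: 1

Derivation:
Path from root to H: F -> H
Depth = number of edges = 1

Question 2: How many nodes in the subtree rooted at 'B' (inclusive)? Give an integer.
Answer: 2

Derivation:
Subtree rooted at B contains: B, K
Count = 2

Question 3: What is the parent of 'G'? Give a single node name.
Answer: F

Derivation:
Scan adjacency: G appears as child of F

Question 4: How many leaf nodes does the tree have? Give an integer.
Answer: 7

Derivation:
Leaves (nodes with no children): A, C, D, E, G, K, L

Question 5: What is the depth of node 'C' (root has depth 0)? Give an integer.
Answer: 2

Derivation:
Path from root to C: F -> J -> C
Depth = number of edges = 2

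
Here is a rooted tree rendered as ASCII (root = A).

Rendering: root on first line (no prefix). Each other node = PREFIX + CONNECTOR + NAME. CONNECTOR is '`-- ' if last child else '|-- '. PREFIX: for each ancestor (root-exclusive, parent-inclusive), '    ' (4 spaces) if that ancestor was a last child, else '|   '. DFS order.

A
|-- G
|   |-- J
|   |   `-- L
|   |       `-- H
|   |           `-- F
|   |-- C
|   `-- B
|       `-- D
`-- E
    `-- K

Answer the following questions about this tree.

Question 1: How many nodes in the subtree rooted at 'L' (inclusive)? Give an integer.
Answer: 3

Derivation:
Subtree rooted at L contains: F, H, L
Count = 3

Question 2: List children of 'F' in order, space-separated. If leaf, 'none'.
Node F's children (from adjacency): (leaf)

Answer: none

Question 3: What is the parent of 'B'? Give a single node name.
Answer: G

Derivation:
Scan adjacency: B appears as child of G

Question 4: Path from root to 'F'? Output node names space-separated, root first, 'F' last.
Walk down from root: A -> G -> J -> L -> H -> F

Answer: A G J L H F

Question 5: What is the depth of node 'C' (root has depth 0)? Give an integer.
Path from root to C: A -> G -> C
Depth = number of edges = 2

Answer: 2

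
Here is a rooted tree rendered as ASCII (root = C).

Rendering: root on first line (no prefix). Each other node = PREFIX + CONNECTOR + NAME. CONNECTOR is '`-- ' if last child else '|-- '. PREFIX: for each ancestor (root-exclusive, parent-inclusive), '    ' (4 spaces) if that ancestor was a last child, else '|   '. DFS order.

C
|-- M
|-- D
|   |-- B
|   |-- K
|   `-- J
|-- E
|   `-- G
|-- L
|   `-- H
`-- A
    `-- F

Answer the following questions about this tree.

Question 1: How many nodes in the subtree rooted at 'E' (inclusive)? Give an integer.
Answer: 2

Derivation:
Subtree rooted at E contains: E, G
Count = 2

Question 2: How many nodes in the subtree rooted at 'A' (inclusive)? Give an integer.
Subtree rooted at A contains: A, F
Count = 2

Answer: 2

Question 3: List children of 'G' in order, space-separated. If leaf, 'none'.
Answer: none

Derivation:
Node G's children (from adjacency): (leaf)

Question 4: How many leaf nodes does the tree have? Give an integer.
Leaves (nodes with no children): B, F, G, H, J, K, M

Answer: 7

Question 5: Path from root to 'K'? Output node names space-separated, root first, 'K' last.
Walk down from root: C -> D -> K

Answer: C D K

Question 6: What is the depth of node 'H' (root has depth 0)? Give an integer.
Path from root to H: C -> L -> H
Depth = number of edges = 2

Answer: 2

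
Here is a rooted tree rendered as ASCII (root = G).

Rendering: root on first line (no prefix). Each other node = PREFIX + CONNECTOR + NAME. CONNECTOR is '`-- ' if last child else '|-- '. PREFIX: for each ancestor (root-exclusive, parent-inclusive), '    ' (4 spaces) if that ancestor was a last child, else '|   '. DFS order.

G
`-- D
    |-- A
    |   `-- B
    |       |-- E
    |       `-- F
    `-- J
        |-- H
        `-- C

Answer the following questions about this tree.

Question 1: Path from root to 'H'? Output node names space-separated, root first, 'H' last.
Walk down from root: G -> D -> J -> H

Answer: G D J H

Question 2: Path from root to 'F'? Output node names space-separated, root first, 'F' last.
Walk down from root: G -> D -> A -> B -> F

Answer: G D A B F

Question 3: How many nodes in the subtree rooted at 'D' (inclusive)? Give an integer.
Answer: 8

Derivation:
Subtree rooted at D contains: A, B, C, D, E, F, H, J
Count = 8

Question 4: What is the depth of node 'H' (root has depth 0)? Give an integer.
Answer: 3

Derivation:
Path from root to H: G -> D -> J -> H
Depth = number of edges = 3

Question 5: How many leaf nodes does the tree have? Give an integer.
Leaves (nodes with no children): C, E, F, H

Answer: 4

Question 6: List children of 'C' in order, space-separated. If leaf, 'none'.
Answer: none

Derivation:
Node C's children (from adjacency): (leaf)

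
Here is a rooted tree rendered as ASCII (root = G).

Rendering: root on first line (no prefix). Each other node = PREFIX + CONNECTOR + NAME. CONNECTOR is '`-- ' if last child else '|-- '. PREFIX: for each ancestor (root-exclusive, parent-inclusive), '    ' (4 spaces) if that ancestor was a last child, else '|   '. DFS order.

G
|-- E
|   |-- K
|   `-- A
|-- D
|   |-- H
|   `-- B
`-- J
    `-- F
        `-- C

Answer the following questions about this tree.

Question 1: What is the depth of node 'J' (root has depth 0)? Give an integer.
Path from root to J: G -> J
Depth = number of edges = 1

Answer: 1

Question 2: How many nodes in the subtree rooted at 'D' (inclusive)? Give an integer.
Answer: 3

Derivation:
Subtree rooted at D contains: B, D, H
Count = 3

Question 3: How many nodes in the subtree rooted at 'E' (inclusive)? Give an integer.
Answer: 3

Derivation:
Subtree rooted at E contains: A, E, K
Count = 3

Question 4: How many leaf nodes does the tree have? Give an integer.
Leaves (nodes with no children): A, B, C, H, K

Answer: 5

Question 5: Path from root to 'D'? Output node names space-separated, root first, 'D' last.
Answer: G D

Derivation:
Walk down from root: G -> D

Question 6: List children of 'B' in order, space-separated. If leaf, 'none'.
Node B's children (from adjacency): (leaf)

Answer: none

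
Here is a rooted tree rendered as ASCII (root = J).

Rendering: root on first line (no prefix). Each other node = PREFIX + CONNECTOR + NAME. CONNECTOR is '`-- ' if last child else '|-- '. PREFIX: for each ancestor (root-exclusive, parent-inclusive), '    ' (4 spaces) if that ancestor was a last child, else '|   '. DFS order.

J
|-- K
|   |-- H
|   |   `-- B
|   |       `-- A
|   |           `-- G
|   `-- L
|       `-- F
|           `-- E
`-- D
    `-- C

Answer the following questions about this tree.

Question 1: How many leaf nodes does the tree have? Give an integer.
Leaves (nodes with no children): C, E, G

Answer: 3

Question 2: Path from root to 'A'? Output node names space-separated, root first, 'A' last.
Answer: J K H B A

Derivation:
Walk down from root: J -> K -> H -> B -> A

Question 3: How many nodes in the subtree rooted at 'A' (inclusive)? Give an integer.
Subtree rooted at A contains: A, G
Count = 2

Answer: 2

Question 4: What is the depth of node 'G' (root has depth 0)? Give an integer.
Answer: 5

Derivation:
Path from root to G: J -> K -> H -> B -> A -> G
Depth = number of edges = 5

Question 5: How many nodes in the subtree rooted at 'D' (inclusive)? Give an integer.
Answer: 2

Derivation:
Subtree rooted at D contains: C, D
Count = 2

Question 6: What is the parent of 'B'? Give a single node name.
Scan adjacency: B appears as child of H

Answer: H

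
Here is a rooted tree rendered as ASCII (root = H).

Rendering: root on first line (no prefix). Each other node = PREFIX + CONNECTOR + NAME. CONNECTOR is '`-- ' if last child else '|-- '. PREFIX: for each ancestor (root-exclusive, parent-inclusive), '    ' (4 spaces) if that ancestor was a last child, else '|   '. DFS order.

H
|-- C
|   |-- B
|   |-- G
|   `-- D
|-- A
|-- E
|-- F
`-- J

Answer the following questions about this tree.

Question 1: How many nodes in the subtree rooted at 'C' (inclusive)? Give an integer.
Answer: 4

Derivation:
Subtree rooted at C contains: B, C, D, G
Count = 4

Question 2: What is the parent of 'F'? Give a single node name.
Answer: H

Derivation:
Scan adjacency: F appears as child of H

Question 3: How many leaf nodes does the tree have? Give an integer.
Leaves (nodes with no children): A, B, D, E, F, G, J

Answer: 7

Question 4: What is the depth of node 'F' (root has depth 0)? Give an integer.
Path from root to F: H -> F
Depth = number of edges = 1

Answer: 1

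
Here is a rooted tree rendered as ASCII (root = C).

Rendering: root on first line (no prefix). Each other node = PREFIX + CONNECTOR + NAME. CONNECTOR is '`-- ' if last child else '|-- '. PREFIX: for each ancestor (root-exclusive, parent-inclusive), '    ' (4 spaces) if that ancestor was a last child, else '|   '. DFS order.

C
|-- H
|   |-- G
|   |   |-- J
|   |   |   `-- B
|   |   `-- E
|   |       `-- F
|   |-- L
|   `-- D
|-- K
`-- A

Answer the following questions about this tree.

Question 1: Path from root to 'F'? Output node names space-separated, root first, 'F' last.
Walk down from root: C -> H -> G -> E -> F

Answer: C H G E F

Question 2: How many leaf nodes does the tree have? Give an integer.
Leaves (nodes with no children): A, B, D, F, K, L

Answer: 6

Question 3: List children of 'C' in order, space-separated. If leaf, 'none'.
Answer: H K A

Derivation:
Node C's children (from adjacency): H, K, A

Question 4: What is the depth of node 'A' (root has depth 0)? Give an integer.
Answer: 1

Derivation:
Path from root to A: C -> A
Depth = number of edges = 1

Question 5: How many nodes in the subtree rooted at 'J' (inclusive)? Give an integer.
Subtree rooted at J contains: B, J
Count = 2

Answer: 2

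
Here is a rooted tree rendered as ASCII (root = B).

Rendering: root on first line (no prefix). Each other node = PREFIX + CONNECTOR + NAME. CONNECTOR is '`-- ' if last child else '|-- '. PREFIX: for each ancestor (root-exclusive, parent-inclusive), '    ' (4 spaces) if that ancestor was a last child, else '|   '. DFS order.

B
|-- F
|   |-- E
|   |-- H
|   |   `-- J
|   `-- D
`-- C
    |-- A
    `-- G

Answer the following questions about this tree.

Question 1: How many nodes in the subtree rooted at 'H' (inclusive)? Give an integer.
Answer: 2

Derivation:
Subtree rooted at H contains: H, J
Count = 2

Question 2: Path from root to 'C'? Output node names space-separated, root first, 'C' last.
Walk down from root: B -> C

Answer: B C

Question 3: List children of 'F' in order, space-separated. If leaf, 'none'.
Node F's children (from adjacency): E, H, D

Answer: E H D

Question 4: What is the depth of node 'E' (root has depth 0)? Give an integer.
Path from root to E: B -> F -> E
Depth = number of edges = 2

Answer: 2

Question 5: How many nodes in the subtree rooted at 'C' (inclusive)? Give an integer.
Answer: 3

Derivation:
Subtree rooted at C contains: A, C, G
Count = 3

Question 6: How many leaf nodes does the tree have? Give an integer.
Leaves (nodes with no children): A, D, E, G, J

Answer: 5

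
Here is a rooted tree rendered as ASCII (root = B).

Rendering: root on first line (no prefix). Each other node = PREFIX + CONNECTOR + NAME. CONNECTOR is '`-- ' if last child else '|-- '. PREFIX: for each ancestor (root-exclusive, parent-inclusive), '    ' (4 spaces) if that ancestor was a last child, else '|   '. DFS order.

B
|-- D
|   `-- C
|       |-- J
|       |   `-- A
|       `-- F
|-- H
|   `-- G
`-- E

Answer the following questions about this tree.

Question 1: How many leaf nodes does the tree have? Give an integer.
Answer: 4

Derivation:
Leaves (nodes with no children): A, E, F, G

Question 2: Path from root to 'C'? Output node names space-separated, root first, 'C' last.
Answer: B D C

Derivation:
Walk down from root: B -> D -> C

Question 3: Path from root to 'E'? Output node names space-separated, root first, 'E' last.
Answer: B E

Derivation:
Walk down from root: B -> E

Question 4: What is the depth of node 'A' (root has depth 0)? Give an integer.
Path from root to A: B -> D -> C -> J -> A
Depth = number of edges = 4

Answer: 4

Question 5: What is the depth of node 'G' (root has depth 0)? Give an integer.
Path from root to G: B -> H -> G
Depth = number of edges = 2

Answer: 2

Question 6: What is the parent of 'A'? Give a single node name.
Answer: J

Derivation:
Scan adjacency: A appears as child of J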